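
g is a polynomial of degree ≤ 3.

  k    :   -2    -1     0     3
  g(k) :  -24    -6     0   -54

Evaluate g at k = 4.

-96

Write g(k) = ak³ + bk² + ck + d; the 4 given values yield a linear system in the 4 coefficients.
Solving, the leading coefficient vanishes, and g(k) = -6k².
Then g(4) = -96.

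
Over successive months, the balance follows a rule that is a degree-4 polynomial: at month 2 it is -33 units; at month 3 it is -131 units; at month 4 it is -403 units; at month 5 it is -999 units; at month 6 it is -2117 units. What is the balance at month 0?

Write the value at k as g(k).
Write g(k) = ak^4 + bk³ + ck² + dk + e; the 5 given values yield a linear system in the 5 coefficients.
Solving, g(k) = -2k^4 + 3k³ - 4k² - 5k + 1.
Then g(0) = 1.

1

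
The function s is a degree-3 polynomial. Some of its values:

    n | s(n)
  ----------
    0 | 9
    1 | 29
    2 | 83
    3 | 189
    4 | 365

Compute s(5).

629

First differences: 20, 54, 106, 176. Second differences: 34, 52, 70. Third differences: 18, 18.
Level-3 differences are constant, so s has degree 3.
Fitting a degree-3 polynomial gives s(n) = 3n³ + 8n² + 9n + 9.
Then s(5) = 629.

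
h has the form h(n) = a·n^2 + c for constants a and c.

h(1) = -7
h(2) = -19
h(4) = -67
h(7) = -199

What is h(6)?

From h(1) = -7 and h(2) = -19: 1a + c = -7 and 4a + c = -19.
Subtracting: 3a = -12, so a = -4; then c = -7 − (-4)·1 = -3.
So h(n) = -4n² − 3, and h(6) = -147.

-147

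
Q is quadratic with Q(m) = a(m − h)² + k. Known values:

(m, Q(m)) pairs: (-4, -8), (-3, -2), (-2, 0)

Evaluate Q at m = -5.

First differences 6, 2; second difference -4 = 2a, so a = -2.
Expanding, the m-coefficient is −2ah = 4h; matching it to the data gives h = -2, and then k = 0.
So Q(m) = -2(m + 2)² + 0.
Q(-5) = -2·(-3)² + 0 = -18.

-18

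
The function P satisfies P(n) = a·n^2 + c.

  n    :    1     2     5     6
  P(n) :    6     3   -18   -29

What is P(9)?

From P(1) = 6 and P(2) = 3: 1a + c = 6 and 4a + c = 3.
Subtracting: 3a = -3, so a = -1; then c = 6 − (-1)·1 = 7.
So P(n) = -1n² + 7, and P(9) = -74.

-74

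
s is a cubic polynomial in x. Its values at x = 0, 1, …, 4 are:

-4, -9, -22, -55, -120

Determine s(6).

-394

First differences: -5, -13, -33, -65. Second differences: -8, -20, -32. Third differences: -12, -12.
Level-3 differences are constant, so s has degree 3.
Fitting a degree-3 polynomial gives s(x) = -2x³ + 2x² - 5x - 4.
Then s(6) = -394.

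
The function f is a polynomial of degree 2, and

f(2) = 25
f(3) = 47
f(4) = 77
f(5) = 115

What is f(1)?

11

Write f(x) = ax² + bx + c; the 4 given values yield a linear system in the 3 coefficients.
Solving, f(x) = 4x² + 2x + 5.
Then f(1) = 11.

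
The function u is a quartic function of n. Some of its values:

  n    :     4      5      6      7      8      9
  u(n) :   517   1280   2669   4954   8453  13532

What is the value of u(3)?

First differences: 763, 1389, 2285, 3499, 5079. Second differences: 626, 896, 1214, 1580. Third differences: 270, 318, 366. Fourth differences: 48, 48.
Level-4 differences are constant, so u has degree 4.
Fitting a degree-4 polynomial gives u(n) = 2n^4 + n³ - 4n² + 5.
Then u(3) = 158.

158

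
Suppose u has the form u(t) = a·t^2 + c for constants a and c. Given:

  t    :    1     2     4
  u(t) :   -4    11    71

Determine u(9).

396

From u(1) = -4 and u(2) = 11: 1a + c = -4 and 4a + c = 11.
Subtracting: 3a = 15, so a = 5; then c = -4 − 5·1 = -9.
So u(t) = 5t² − 9, and u(9) = 396.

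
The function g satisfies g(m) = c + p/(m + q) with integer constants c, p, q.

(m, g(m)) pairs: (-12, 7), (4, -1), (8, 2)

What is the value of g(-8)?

8

(g(m) − c)(m + q) = p for each data point; the three points give a linear system in c and q, then p follows.
Solving: c = 5, q = 0, p = -24, so g(m) = 5 − 24/(m + 0).
Then g(-8) = 5 − 24/(-8) = 8.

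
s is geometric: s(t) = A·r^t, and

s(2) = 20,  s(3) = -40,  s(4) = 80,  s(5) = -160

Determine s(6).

320

Consecutive ratio: -40/20 = -2, and 80/(-40) = -2, so r = -2.
Then A·(-2)^2 = 20 gives A = 5, and s(t) = 5·(-2)^t.
s(6) = 5·(-2)^6 = 320.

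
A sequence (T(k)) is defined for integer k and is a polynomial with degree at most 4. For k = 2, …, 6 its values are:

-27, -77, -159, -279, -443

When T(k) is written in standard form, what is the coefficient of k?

First differences: -50, -82, -120, -164. Second differences: -32, -38, -44. Third differences: -6, -6.
Level-3 differences are constant, so T has degree 3.
Fitting a degree-3 polynomial gives T(k) = -k³ - 7k² + 4k + 1.
The coefficient of k is 4.

4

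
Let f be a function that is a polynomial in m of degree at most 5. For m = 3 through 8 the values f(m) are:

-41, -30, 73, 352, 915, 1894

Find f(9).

First differences: 11, 103, 279, 563, 979. Second differences: 92, 176, 284, 416. Third differences: 84, 108, 132. Fourth differences: 24, 24.
Level-4 differences are constant, so f has degree 4.
Fitting a degree-4 polynomial gives f(m) = m^4 - 4m³ - 3m² + 5m - 2.
Then f(9) = 3445.

3445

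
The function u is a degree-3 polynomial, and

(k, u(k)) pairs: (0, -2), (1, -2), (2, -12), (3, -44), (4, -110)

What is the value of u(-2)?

First differences: 0, -10, -32, -66. Second differences: -10, -22, -34. Third differences: -12, -12.
Level-3 differences are constant, so u has degree 3.
Fitting a degree-3 polynomial gives u(k) = -2k³ + k² + k - 2.
Then u(-2) = 16.

16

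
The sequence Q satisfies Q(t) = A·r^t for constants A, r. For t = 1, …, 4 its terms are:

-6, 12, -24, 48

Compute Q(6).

Consecutive ratio: 12/(-6) = -2, and -24/12 = -2, so r = -2.
Then A·(-2)^1 = -6 gives A = 3, and Q(t) = 3·(-2)^t.
Q(6) = 3·(-2)^6 = 192.

192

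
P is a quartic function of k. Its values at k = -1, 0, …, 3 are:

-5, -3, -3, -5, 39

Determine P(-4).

Write P(k) = ak^4 + bk³ + ck² + dk + e; the 5 given values yield a linear system in the 5 coefficients.
Solving, P(k) = 2k^4 - 4k³ - 3k² + 5k - 3.
Then P(-4) = 697.

697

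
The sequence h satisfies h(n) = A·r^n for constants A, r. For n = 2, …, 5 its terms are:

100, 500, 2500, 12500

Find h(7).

312500

Consecutive ratio: 500/100 = 5, and 2500/500 = 5, so r = 5.
Then A·5^2 = 100 gives A = 4, and h(n) = 4·5^n.
h(7) = 4·5^7 = 312500.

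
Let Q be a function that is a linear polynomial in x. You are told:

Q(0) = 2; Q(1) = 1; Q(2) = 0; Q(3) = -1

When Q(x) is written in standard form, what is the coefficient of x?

-1

First differences: -1, -1, -1.
Level-1 differences are constant, so Q has degree 1.
Fitting a degree-1 polynomial gives Q(x) = -x + 2.
The coefficient of x is -1.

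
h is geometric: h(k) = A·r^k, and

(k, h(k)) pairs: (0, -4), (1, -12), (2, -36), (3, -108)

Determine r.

Consecutive ratio: -12/(-4) = 3, and -36/(-12) = 3, so r = 3.
Then A·3^0 = -4 gives A = -4, and h(k) = -4·3^k.

3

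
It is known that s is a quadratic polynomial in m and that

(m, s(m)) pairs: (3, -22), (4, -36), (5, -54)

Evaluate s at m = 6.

Write s(m) = am² + bm + c; the 3 given values yield a linear system in the 3 coefficients.
Solving, s(m) = -2m² - 4.
Then s(6) = -76.

-76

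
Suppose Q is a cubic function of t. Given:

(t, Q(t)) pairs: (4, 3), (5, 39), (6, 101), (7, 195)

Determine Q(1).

Write Q(t) = at³ + bt² + ct + d; the 4 given values yield a linear system in the 4 coefficients.
Solving, Q(t) = t³ - 2t² - 7t - 1.
Then Q(1) = -9.

-9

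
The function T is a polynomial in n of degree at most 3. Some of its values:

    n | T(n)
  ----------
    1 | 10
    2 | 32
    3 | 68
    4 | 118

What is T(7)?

First differences: 22, 36, 50. Second differences: 14, 14.
Level-2 differences are constant, so T has degree 2.
Fitting a degree-2 polynomial gives T(n) = 7n² + n + 2.
Then T(7) = 352.

352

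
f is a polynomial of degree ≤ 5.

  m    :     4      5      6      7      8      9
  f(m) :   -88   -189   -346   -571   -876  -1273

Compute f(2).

-6

First differences: -101, -157, -225, -305, -397. Second differences: -56, -68, -80, -92. Third differences: -12, -12, -12.
Level-3 differences are constant, so f has degree 3.
Fitting a degree-3 polynomial gives f(m) = -2m³ + 2m² + 3m - 4.
Then f(2) = -6.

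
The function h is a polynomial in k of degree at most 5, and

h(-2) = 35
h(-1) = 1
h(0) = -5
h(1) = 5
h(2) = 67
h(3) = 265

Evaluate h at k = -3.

First differences: -34, -6, 10, 62, 198. Second differences: 28, 16, 52, 136. Third differences: -12, 36, 84. Fourth differences: 48, 48.
Level-4 differences are constant, so h has degree 4.
Fitting a degree-4 polynomial gives h(k) = 2k^4 + 2k³ + 6k² - 5.
Then h(-3) = 157.

157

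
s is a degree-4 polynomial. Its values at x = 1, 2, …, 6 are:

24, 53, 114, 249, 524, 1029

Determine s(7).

First differences: 29, 61, 135, 275, 505. Second differences: 32, 74, 140, 230. Third differences: 42, 66, 90. Fourth differences: 24, 24.
Level-4 differences are constant, so s has degree 4.
Fitting a degree-4 polynomial gives s(x) = x^4 - 3x³ + 9x² + 8x + 9.
Then s(7) = 1878.

1878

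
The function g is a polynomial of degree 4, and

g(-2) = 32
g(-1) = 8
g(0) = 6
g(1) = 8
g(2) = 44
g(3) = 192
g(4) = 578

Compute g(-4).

First differences: -24, -2, 2, 36, 148, 386. Second differences: 22, 4, 34, 112, 238. Third differences: -18, 30, 78, 126. Fourth differences: 48, 48, 48.
Level-4 differences are constant, so g has degree 4.
Fitting a degree-4 polynomial gives g(t) = 2t^4 + t³ - t + 6.
Then g(-4) = 458.

458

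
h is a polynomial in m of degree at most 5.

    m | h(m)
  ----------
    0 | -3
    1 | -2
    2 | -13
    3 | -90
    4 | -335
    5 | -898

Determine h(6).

Write h(m) = am^5 + bm^4 + cm³ + dm² + em + p; the 6 given values yield a linear system in the 6 coefficients.
Solving, the leading coefficient vanishes, and h(m) = -2m^4 + 3m³ - m² + m - 3.
Then h(6) = -1977.

-1977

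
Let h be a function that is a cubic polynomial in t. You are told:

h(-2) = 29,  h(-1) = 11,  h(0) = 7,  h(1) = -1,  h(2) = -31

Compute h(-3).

79

First differences: -18, -4, -8, -30. Second differences: 14, -4, -22. Third differences: -18, -18.
Level-3 differences are constant, so h has degree 3.
Fitting a degree-3 polynomial gives h(t) = -3t³ - 2t² - 3t + 7.
Then h(-3) = 79.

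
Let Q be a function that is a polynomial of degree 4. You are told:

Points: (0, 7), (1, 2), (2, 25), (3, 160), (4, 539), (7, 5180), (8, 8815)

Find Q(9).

14074

Write Q(k) = ak^4 + bk³ + ck² + dk + e; the 7 given values yield a linear system in the 5 coefficients.
Solving, Q(k) = 2k^4 + 2k³ - 6k² - 3k + 7.
Then Q(9) = 14074.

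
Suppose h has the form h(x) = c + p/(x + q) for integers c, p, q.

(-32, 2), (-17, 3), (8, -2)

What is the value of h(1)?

(h(x) − c)(x + q) = p for each data point; the three points give a linear system in c and q, then p follows.
Solving: c = 1, q = 2, p = -30, so h(x) = 1 − 30/(x + 2).
Then h(1) = 1 − 30/3 = -9.

-9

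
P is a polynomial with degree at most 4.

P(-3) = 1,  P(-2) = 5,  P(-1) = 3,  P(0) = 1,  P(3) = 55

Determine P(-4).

Write P(m) = am^4 + bm³ + cm² + dm + e; the 5 given values yield a linear system in the 5 coefficients.
Solving, the leading coefficient vanishes, and P(m) = m³ + 3m² + 1.
Then P(-4) = -15.

-15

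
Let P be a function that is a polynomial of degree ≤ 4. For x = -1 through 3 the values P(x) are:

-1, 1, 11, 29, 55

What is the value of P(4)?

Write P(x) = ax^4 + bx³ + cx² + dx + e; the 5 given values yield a linear system in the 5 coefficients.
Solving, the top 2 coefficients vanish, and P(x) = 4x² + 6x + 1.
Then P(4) = 89.

89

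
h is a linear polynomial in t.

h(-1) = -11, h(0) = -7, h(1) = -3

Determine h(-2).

Write h(t) = at + b; the 3 given values yield a linear system in the 2 coefficients.
Solving, h(t) = 4t - 7.
Then h(-2) = -15.

-15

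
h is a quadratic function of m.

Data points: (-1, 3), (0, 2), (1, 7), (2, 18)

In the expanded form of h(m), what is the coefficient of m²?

3

First differences: -1, 5, 11. Second differences: 6, 6.
Level-2 differences are constant, so h has degree 2.
Fitting a degree-2 polynomial gives h(m) = 3m² + 2m + 2.
The coefficient of m² is 3.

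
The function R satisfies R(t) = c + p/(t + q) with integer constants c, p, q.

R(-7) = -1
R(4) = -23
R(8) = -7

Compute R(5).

-13

(R(t) − c)(t + q) = p for each data point; the three points give a linear system in c and q, then p follows.
Solving: c = -3, q = -3, p = -20, so R(t) = -3 − 20/(t − 3).
Then R(5) = -3 − 20/2 = -13.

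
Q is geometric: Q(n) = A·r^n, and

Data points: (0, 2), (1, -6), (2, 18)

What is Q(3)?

Consecutive ratio: -6/2 = -3, and 18/(-6) = -3, so r = -3.
Then A·(-3)^0 = 2 gives A = 2, and Q(n) = 2·(-3)^n.
Q(3) = 2·(-3)^3 = -54.

-54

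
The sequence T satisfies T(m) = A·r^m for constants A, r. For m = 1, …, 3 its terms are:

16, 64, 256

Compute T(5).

Consecutive ratio: 64/16 = 4, and 256/64 = 4, so r = 4.
Then A·4^1 = 16 gives A = 4, and T(m) = 4·4^m.
T(5) = 4·4^5 = 4096.

4096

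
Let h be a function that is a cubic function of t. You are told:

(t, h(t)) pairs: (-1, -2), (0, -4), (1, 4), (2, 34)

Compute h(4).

Write h(t) = at³ + bt² + ct + d; the 4 given values yield a linear system in the 4 coefficients.
Solving, h(t) = 2t³ + 5t² + t - 4.
Then h(4) = 208.

208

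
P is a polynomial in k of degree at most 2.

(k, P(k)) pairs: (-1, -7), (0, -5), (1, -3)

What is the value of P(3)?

1

First differences: 2, 2.
Level-1 differences are constant, so P has degree 1.
Fitting a degree-1 polynomial gives P(k) = 2k - 5.
Then P(3) = 1.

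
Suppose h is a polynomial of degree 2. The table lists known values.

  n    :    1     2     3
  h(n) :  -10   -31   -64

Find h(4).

-109

Write h(n) = an² + bn + c; the 3 given values yield a linear system in the 3 coefficients.
Solving, h(n) = -6n² - 3n - 1.
Then h(4) = -109.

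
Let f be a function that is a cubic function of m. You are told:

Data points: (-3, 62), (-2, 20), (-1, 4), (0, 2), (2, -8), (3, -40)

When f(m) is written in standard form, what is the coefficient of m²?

1

Write f(m) = am³ + bm² + cm + d; the 6 given values yield a linear system in the 4 coefficients.
Solving, f(m) = -2m³ + m² + m + 2.
The coefficient of m² is 1.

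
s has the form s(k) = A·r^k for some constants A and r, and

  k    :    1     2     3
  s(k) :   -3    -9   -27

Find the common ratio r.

3

Consecutive ratio: -9/(-3) = 3, and -27/(-9) = 3, so r = 3.
Then A·3^1 = -3 gives A = -1, and s(k) = -1·3^k.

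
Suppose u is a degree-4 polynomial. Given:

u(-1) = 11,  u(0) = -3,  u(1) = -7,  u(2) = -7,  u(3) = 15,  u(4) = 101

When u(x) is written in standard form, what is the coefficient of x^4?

1

First differences: -14, -4, 0, 22, 86. Second differences: 10, 4, 22, 64. Third differences: -6, 18, 42. Fourth differences: 24, 24.
Level-4 differences are constant, so u has degree 4.
Fitting a degree-4 polynomial gives u(x) = x^4 - 3x³ + 4x² - 6x - 3.
The coefficient of x^4 is 1.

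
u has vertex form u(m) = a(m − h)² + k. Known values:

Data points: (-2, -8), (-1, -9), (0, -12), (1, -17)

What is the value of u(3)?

First differences -1, -3, -5; second difference -2 = 2a, so a = -1.
Expanding, the m-coefficient is −2ah = 2h; matching it to the data gives h = -2, and then k = -8.
So u(m) = -1(m + 2)² − 8.
u(3) = -1·5² − 8 = -33.

-33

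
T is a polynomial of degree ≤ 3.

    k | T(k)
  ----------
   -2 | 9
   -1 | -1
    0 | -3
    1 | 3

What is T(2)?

17

First differences: -10, -2, 6. Second differences: 8, 8.
Level-2 differences are constant, so T has degree 2.
Extending the table by one column gives the next first difference 14, so T(2) = 3 + 14 = 17.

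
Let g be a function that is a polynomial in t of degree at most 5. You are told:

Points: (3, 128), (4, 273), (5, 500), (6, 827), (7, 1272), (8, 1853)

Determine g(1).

First differences: 145, 227, 327, 445, 581. Second differences: 82, 100, 118, 136. Third differences: 18, 18, 18.
Level-3 differences are constant, so g has degree 3.
Fitting a degree-3 polynomial gives g(t) = 3t³ + 5t² - t + 5.
Then g(1) = 12.

12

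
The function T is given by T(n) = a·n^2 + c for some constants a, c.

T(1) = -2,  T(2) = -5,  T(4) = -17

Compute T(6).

From T(1) = -2 and T(2) = -5: 1a + c = -2 and 4a + c = -5.
Subtracting: 3a = -3, so a = -1; then c = -2 − (-1)·1 = -1.
So T(n) = -1n² − 1, and T(6) = -37.

-37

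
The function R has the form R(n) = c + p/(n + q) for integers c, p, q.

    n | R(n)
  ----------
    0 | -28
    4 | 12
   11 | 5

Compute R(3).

(R(n) − c)(n + q) = p for each data point; the three points give a linear system in c and q, then p follows.
Solving: c = 2, q = -1, p = 30, so R(n) = 2 + 30/(n − 1).
Then R(3) = 2 + 30/2 = 17.

17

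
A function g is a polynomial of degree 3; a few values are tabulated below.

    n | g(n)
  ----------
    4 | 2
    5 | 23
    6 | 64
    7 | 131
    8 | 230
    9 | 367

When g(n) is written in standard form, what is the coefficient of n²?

-5

First differences: 21, 41, 67, 99, 137. Second differences: 20, 26, 32, 38. Third differences: 6, 6, 6.
Level-3 differences are constant, so g has degree 3.
Fitting a degree-3 polynomial gives g(n) = n³ - 5n² + 5n - 2.
The coefficient of n² is -5.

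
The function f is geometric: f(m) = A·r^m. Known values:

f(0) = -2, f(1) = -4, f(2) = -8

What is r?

2

Consecutive ratio: -4/(-2) = 2, and -8/(-4) = 2, so r = 2.
Then A·2^0 = -2 gives A = -2, and f(m) = -2·2^m.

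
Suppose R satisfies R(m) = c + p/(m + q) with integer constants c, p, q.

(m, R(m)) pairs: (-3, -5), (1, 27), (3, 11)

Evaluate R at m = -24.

2

(R(m) − c)(m + q) = p for each data point; the three points give a linear system in c and q, then p follows.
Solving: c = 3, q = 0, p = 24, so R(m) = 3 + 24/(m + 0).
Then R(-24) = 3 + 24/(-24) = 2.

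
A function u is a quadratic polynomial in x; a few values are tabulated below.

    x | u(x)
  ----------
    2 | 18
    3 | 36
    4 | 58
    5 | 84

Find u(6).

First differences: 18, 22, 26. Second differences: 4, 4.
Level-2 differences are constant, so u has degree 2.
Fitting a degree-2 polynomial gives u(x) = 2x² + 8x - 6.
Then u(6) = 114.

114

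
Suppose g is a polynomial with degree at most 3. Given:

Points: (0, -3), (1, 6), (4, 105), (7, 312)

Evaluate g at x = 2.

Write g(x) = ax³ + bx² + cx + d; the 4 given values yield a linear system in the 4 coefficients.
Solving, the leading coefficient vanishes, and g(x) = 6x² + 3x - 3.
Then g(2) = 27.

27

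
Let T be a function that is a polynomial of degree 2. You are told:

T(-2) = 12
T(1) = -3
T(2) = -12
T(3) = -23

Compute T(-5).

9

Write T(n) = an² + bn + c; the 4 given values yield a linear system in the 3 coefficients.
Solving, T(n) = -n² - 6n + 4.
Then T(-5) = 9.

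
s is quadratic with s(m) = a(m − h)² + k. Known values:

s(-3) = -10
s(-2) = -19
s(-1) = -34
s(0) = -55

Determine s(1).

First differences -9, -15, -21; second difference -6 = 2a, so a = -3.
Expanding, the m-coefficient is −2ah = 6h; matching it to the data gives h = -4, and then k = -7.
So s(m) = -3(m + 4)² − 7.
s(1) = -3·5² − 7 = -82.

-82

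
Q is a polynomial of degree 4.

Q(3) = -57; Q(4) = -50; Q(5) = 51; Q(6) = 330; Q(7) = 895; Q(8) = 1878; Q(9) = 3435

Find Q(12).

13470

First differences: 7, 101, 279, 565, 983, 1557. Second differences: 94, 178, 286, 418, 574. Third differences: 84, 108, 132, 156. Fourth differences: 24, 24, 24.
Level-4 differences are constant, so Q has degree 4.
Fitting a degree-4 polynomial gives Q(k) = k^4 - 4k³ - 2k² - 6k + 6.
Then Q(12) = 13470.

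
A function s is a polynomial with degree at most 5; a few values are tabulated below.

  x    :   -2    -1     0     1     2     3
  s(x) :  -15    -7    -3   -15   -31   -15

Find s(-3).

9

First differences: 8, 4, -12, -16, 16. Second differences: -4, -16, -4, 32. Third differences: -12, 12, 36. Fourth differences: 24, 24.
Level-4 differences are constant, so s has degree 4.
Fitting a degree-4 polynomial gives s(x) = x^4 - 9x² - 4x - 3.
Then s(-3) = 9.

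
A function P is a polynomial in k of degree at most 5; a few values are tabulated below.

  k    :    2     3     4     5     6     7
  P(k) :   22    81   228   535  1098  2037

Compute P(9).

First differences: 59, 147, 307, 563, 939. Second differences: 88, 160, 256, 376. Third differences: 72, 96, 120. Fourth differences: 24, 24.
Level-4 differences are constant, so P has degree 4.
Fitting a degree-4 polynomial gives P(k) = k^4 - 2k³ + 7k² - 3k.
Then P(9) = 5643.

5643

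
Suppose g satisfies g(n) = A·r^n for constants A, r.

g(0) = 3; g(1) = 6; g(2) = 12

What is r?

2

Consecutive ratio: 6/3 = 2, and 12/6 = 2, so r = 2.
Then A·2^0 = 3 gives A = 3, and g(n) = 3·2^n.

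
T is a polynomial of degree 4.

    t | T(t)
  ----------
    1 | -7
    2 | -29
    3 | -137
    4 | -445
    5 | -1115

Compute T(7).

-4429

Write T(t) = at^4 + bt³ + ct² + dt + e; the 5 given values yield a linear system in the 5 coefficients.
Solving, T(t) = -2t^4 + t³ + t² - 2t - 5.
Then T(7) = -4429.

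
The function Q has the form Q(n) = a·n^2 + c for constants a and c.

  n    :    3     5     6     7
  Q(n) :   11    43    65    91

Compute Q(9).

From Q(3) = 11 and Q(5) = 43: 9a + c = 11 and 25a + c = 43.
Subtracting: 16a = 32, so a = 2; then c = 11 − 2·9 = -7.
So Q(n) = 2n² − 7, and Q(9) = 155.

155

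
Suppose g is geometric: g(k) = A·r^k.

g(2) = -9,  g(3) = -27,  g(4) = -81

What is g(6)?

-729

Consecutive ratio: -27/(-9) = 3, and -81/(-27) = 3, so r = 3.
Then A·3^2 = -9 gives A = -1, and g(k) = -1·3^k.
g(6) = -1·3^6 = -729.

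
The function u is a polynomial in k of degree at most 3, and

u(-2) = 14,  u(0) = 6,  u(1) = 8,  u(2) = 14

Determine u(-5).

56

Write u(k) = ak³ + bk² + ck + d; the 4 given values yield a linear system in the 4 coefficients.
Solving, the leading coefficient vanishes, and u(k) = 2k² + 6.
Then u(-5) = 56.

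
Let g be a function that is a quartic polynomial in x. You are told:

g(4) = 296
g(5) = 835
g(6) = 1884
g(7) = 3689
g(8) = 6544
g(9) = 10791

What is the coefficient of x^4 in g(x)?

2

First differences: 539, 1049, 1805, 2855, 4247. Second differences: 510, 756, 1050, 1392. Third differences: 246, 294, 342. Fourth differences: 48, 48.
Level-4 differences are constant, so g has degree 4.
Fitting a degree-4 polynomial gives g(x) = 2x^4 - 3x³ - 2x² + 2x.
The coefficient of x^4 is 2.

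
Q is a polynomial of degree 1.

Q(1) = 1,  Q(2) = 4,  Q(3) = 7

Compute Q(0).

-2

First differences: 3, 3.
Level-1 differences are constant, so Q has degree 1.
Fitting a degree-1 polynomial gives Q(t) = 3t - 2.
Then Q(0) = -2.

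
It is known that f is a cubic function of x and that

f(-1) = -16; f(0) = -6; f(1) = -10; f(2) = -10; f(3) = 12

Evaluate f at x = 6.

Write f(x) = ax³ + bx² + cx + d; the 5 given values yield a linear system in the 4 coefficients.
Solving, f(x) = 3x³ - 7x² - 6.
Then f(6) = 390.

390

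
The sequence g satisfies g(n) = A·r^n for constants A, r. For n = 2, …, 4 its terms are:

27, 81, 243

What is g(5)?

Consecutive ratio: 81/27 = 3, and 243/81 = 3, so r = 3.
Then A·3^2 = 27 gives A = 3, and g(n) = 3·3^n.
g(5) = 3·3^5 = 729.

729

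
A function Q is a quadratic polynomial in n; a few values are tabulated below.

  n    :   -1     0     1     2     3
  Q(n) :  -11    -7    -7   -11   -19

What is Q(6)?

-67

First differences: 4, 0, -4, -8. Second differences: -4, -4, -4.
Level-2 differences are constant, so Q has degree 2.
Fitting a degree-2 polynomial gives Q(n) = -2n² + 2n - 7.
Then Q(6) = -67.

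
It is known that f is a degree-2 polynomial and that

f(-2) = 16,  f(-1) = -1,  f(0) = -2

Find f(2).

44

Write f(k) = ak² + bk + c; the 3 given values yield a linear system in the 3 coefficients.
Solving, f(k) = 8k² + 7k - 2.
Then f(2) = 44.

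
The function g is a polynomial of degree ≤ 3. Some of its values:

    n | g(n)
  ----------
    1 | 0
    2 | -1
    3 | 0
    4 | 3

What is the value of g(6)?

15

First differences: -1, 1, 3. Second differences: 2, 2.
Level-2 differences are constant, so g has degree 2.
Fitting a degree-2 polynomial gives g(n) = n² - 4n + 3.
Then g(6) = 15.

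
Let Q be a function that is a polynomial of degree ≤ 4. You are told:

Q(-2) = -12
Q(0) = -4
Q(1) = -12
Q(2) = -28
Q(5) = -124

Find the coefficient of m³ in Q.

0

Write Q(m) = am^4 + bm³ + cm² + dm + e; the 5 given values yield a linear system in the 5 coefficients.
Solving, the top 2 coefficients vanish, and Q(m) = -4m² - 4m - 4.
The coefficient of m³ is 0.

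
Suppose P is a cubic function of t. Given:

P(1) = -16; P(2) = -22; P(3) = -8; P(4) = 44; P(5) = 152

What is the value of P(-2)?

-58

First differences: -6, 14, 52, 108. Second differences: 20, 38, 56. Third differences: 18, 18.
Level-3 differences are constant, so P has degree 3.
Fitting a degree-3 polynomial gives P(t) = 3t³ - 8t² - 3t - 8.
Then P(-2) = -58.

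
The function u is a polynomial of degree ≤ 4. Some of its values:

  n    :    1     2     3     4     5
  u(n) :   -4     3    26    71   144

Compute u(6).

251

Write u(n) = an^4 + bn³ + cn² + dn + e; the 5 given values yield a linear system in the 5 coefficients.
Solving, the leading coefficient vanishes, and u(n) = n³ + 2n² - 6n - 1.
Then u(6) = 251.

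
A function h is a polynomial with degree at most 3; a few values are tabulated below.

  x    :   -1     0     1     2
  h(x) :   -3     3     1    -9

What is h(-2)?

-17

First differences: 6, -2, -10. Second differences: -8, -8.
Level-2 differences are constant, so h has degree 2.
Fitting a degree-2 polynomial gives h(x) = -4x² + 2x + 3.
Then h(-2) = -17.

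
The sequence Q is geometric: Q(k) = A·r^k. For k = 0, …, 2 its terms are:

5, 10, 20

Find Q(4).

Consecutive ratio: 10/5 = 2, and 20/10 = 2, so r = 2.
Then A·2^0 = 5 gives A = 5, and Q(k) = 5·2^k.
Q(4) = 5·2^4 = 80.

80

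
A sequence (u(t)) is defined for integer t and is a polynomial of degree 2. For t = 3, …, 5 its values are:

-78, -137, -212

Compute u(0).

3

Write u(t) = at² + bt + c; the 3 given values yield a linear system in the 3 coefficients.
Solving, u(t) = -8t² - 3t + 3.
Then u(0) = 3.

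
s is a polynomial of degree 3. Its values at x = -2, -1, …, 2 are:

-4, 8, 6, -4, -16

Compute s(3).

Write s(x) = ax³ + bx² + cx + d; the 5 given values yield a linear system in the 4 coefficients.
Solving, s(x) = x³ - 4x² - 7x + 6.
Then s(3) = -24.

-24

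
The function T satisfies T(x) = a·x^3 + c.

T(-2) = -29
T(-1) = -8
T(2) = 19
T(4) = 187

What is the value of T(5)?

370

From T(-2) = -29 and T(-1) = -8: -8a + c = -29 and -1a + c = -8.
Subtracting: 7a = 21, so a = 3; then c = -29 − 3·(-8) = -5.
So T(x) = 3x³ − 5, and T(5) = 370.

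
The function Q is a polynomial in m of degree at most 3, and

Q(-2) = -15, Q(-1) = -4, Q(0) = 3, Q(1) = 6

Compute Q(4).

-9

First differences: 11, 7, 3. Second differences: -4, -4.
Level-2 differences are constant, so Q has degree 2.
Fitting a degree-2 polynomial gives Q(m) = -2m² + 5m + 3.
Then Q(4) = -9.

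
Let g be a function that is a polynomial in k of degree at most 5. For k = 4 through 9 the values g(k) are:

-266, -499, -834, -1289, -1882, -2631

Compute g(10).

-3554

First differences: -233, -335, -455, -593, -749. Second differences: -102, -120, -138, -156. Third differences: -18, -18, -18.
Level-3 differences are constant, so g has degree 3.
Fitting a degree-3 polynomial gives g(k) = -3k³ - 6k² + 4k + 6.
Then g(10) = -3554.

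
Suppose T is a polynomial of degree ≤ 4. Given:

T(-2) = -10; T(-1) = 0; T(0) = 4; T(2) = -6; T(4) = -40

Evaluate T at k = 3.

-20

Write T(k) = ak^4 + bk³ + ck² + dk + e; the 5 given values yield a linear system in the 5 coefficients.
Solving, the top 2 coefficients vanish, and T(k) = -3k² + k + 4.
Then T(3) = -20.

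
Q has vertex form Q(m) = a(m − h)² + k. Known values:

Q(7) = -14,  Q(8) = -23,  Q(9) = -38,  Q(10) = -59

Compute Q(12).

First differences -9, -15, -21; second difference -6 = 2a, so a = -3.
Expanding, the m-coefficient is −2ah = 6h; matching it to the data gives h = 6, and then k = -11.
So Q(m) = -3(m − 6)² − 11.
Q(12) = -3·6² − 11 = -119.

-119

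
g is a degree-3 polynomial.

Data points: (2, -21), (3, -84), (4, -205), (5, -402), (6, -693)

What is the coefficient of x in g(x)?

4

Write g(x) = ax³ + bx² + cx + d; the 5 given values yield a linear system in the 4 coefficients.
Solving, g(x) = -3x³ - 2x² + 4x + 3.
The coefficient of x is 4.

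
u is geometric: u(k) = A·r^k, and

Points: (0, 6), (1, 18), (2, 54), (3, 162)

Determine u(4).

Consecutive ratio: 18/6 = 3, and 54/18 = 3, so r = 3.
Then A·3^0 = 6 gives A = 6, and u(k) = 6·3^k.
u(4) = 6·3^4 = 486.

486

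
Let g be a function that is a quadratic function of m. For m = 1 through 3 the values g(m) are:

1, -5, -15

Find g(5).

Write g(m) = am² + bm + c; the 3 given values yield a linear system in the 3 coefficients.
Solving, g(m) = -2m² + 3.
Then g(5) = -47.

-47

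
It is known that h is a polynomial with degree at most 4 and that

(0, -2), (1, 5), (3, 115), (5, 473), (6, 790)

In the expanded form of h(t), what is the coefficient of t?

0

Write h(t) = at^4 + bt³ + ct² + dt + e; the 5 given values yield a linear system in the 5 coefficients.
Solving, the leading coefficient vanishes, and h(t) = 3t³ + 4t² - 2.
The coefficient of t is 0.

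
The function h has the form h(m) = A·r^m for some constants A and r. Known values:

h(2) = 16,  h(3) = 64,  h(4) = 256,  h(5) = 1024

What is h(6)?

Consecutive ratio: 64/16 = 4, and 256/64 = 4, so r = 4.
Then A·4^2 = 16 gives A = 1, and h(m) = 1·4^m.
h(6) = 1·4^6 = 4096.

4096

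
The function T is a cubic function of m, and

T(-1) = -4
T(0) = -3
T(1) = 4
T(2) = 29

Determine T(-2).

Write T(m) = am³ + bm² + cm + d; the 4 given values yield a linear system in the 4 coefficients.
Solving, T(m) = 2m³ + 3m² + 2m - 3.
Then T(-2) = -11.

-11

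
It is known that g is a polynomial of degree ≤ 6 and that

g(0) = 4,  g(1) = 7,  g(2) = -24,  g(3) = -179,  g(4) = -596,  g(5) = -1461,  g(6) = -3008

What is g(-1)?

9

Write g(t) = at^6 + bt^5 + ct^4 + dt³ + et² + pt + q; the 7 given values yield a linear system in the 7 coefficients.
Solving, the top 2 coefficients vanish, and g(t) = -2t^4 - 3t³ + 6t² + 2t + 4.
Then g(-1) = 9.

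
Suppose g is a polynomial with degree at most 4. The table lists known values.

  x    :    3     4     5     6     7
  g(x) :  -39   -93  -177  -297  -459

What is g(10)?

-1257

Write g(x) = ax^4 + bx³ + cx² + dx + e; the 5 given values yield a linear system in the 5 coefficients.
Solving, the leading coefficient vanishes, and g(x) = -x³ - 3x² + 4x + 3.
Then g(10) = -1257.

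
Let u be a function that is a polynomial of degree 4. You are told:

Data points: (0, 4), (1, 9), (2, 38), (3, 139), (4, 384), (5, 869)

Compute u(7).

Write u(x) = ax^4 + bx³ + cx² + dx + e; the 6 given values yield a linear system in the 5 coefficients.
Solving, u(x) = x^4 + 2x³ - x² + 3x + 4.
Then u(7) = 3063.

3063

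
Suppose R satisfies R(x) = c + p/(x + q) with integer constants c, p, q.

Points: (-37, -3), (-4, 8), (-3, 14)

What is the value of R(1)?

(R(x) − c)(x + q) = p for each data point; the three points give a linear system in c and q, then p follows.
Solving: c = -4, q = 1, p = -36, so R(x) = -4 − 36/(x + 1).
Then R(1) = -4 − 36/2 = -22.

-22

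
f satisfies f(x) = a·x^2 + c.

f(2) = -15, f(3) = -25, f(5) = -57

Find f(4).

-39

From f(2) = -15 and f(3) = -25: 4a + c = -15 and 9a + c = -25.
Subtracting: 5a = -10, so a = -2; then c = -15 − (-2)·4 = -7.
So f(x) = -2x² − 7, and f(4) = -39.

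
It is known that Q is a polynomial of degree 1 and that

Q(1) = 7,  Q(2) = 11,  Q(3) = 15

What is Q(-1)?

Write Q(x) = ax + b; the 3 given values yield a linear system in the 2 coefficients.
Solving, Q(x) = 4x + 3.
Then Q(-1) = -1.

-1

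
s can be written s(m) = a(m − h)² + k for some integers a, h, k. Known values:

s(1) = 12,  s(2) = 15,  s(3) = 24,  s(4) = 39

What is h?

1

First differences 3, 9, 15; second difference 6 = 2a, so a = 3.
Expanding, the m-coefficient is −2ah = -6h; matching it to the data gives h = 1, and then k = 12.
So s(m) = 3(m − 1)² + 12.
Hence h = 1.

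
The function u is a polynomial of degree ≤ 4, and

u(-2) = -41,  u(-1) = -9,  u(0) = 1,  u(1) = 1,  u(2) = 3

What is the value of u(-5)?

-389

First differences: 32, 10, 0, 2. Second differences: -22, -10, 2. Third differences: 12, 12.
Level-3 differences are constant, so u has degree 3.
Fitting a degree-3 polynomial gives u(k) = 2k³ - 5k² + 3k + 1.
Then u(-5) = -389.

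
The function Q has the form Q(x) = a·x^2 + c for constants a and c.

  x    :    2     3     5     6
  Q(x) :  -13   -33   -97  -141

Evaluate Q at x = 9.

-321

From Q(2) = -13 and Q(3) = -33: 4a + c = -13 and 9a + c = -33.
Subtracting: 5a = -20, so a = -4; then c = -13 − (-4)·4 = 3.
So Q(x) = -4x² + 3, and Q(9) = -321.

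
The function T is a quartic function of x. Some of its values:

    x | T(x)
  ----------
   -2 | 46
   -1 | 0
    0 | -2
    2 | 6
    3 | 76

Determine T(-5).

Write T(x) = ax^4 + bx³ + cx² + dx + e; the 5 given values yield a linear system in the 5 coefficients.
Solving, T(x) = 2x^4 - 3x³ - x² + 2x - 2.
Then T(-5) = 1588.

1588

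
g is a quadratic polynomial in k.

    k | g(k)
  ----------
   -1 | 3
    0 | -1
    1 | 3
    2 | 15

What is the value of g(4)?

63

Write g(k) = ak² + bk + c; the 4 given values yield a linear system in the 3 coefficients.
Solving, g(k) = 4k² - 1.
Then g(4) = 63.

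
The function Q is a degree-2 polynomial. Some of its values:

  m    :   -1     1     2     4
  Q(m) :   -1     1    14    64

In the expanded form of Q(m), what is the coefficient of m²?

Write Q(m) = am² + bm + c; the 4 given values yield a linear system in the 3 coefficients.
Solving, Q(m) = 4m² + m - 4.
The coefficient of m² is 4.

4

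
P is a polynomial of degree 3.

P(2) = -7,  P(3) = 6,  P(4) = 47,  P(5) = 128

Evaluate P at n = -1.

2

Write P(n) = an³ + bn² + cn + d; the 4 given values yield a linear system in the 4 coefficients.
Solving, P(n) = 2n³ - 4n² - 5n + 3.
Then P(-1) = 2.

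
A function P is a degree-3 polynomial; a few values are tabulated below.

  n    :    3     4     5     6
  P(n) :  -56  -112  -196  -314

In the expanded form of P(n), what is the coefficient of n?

-5

Write P(n) = an³ + bn² + cn + d; the 4 given values yield a linear system in the 4 coefficients.
Solving, P(n) = -n³ - 2n² - 5n + 4.
The coefficient of n is -5.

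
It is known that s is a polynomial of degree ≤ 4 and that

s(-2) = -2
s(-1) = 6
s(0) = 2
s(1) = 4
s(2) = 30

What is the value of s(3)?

98

First differences: 8, -4, 2, 26. Second differences: -12, 6, 24. Third differences: 18, 18.
Level-3 differences are constant, so s has degree 3.
Extending the table by one column gives the next first difference 68, so s(3) = 30 + 68 = 98.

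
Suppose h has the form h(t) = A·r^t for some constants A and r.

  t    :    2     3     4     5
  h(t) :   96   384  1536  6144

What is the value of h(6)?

24576

Consecutive ratio: 384/96 = 4, and 1536/384 = 4, so r = 4.
Then A·4^2 = 96 gives A = 6, and h(t) = 6·4^t.
h(6) = 6·4^6 = 24576.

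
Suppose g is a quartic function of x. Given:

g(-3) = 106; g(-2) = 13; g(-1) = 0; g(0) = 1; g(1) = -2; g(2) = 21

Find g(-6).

Write g(x) = ax^4 + bx³ + cx² + dx + e; the 6 given values yield a linear system in the 5 coefficients.
Solving, g(x) = 2x^4 + x³ - 4x² - 2x + 1.
Then g(-6) = 2245.

2245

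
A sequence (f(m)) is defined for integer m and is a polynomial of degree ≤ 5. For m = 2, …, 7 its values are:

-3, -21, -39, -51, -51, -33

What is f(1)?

First differences: -18, -18, -12, 0, 18. Second differences: 0, 6, 12, 18. Third differences: 6, 6, 6.
Level-3 differences are constant, so f has degree 3.
Fitting a degree-3 polynomial gives f(m) = m³ - 9m² + 8m + 9.
Then f(1) = 9.

9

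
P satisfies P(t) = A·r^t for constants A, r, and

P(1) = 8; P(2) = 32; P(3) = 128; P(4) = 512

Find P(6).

Consecutive ratio: 32/8 = 4, and 128/32 = 4, so r = 4.
Then A·4^1 = 8 gives A = 2, and P(t) = 2·4^t.
P(6) = 2·4^6 = 8192.

8192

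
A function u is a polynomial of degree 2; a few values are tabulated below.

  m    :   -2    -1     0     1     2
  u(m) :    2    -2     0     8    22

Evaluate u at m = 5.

100

Write u(m) = am² + bm + c; the 5 given values yield a linear system in the 3 coefficients.
Solving, u(m) = 3m² + 5m.
Then u(5) = 100.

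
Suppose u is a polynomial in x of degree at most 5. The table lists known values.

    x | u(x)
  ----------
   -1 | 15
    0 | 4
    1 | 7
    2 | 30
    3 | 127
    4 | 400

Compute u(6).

2122

First differences: -11, 3, 23, 97, 273. Second differences: 14, 20, 74, 176. Third differences: 6, 54, 102. Fourth differences: 48, 48.
Level-4 differences are constant, so u has degree 4.
Fitting a degree-4 polynomial gives u(x) = 2x^4 - 3x³ + 5x² - x + 4.
Then u(6) = 2122.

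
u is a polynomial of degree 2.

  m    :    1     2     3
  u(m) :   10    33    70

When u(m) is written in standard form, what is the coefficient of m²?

7

Write u(m) = am² + bm + c; the 3 given values yield a linear system in the 3 coefficients.
Solving, u(m) = 7m² + 2m + 1.
The coefficient of m² is 7.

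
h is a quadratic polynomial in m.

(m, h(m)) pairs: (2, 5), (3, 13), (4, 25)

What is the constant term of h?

1

Write h(m) = am² + bm + c; the 3 given values yield a linear system in the 3 coefficients.
Solving, h(m) = 2m² - 2m + 1.
The constant term is h(0) = 1.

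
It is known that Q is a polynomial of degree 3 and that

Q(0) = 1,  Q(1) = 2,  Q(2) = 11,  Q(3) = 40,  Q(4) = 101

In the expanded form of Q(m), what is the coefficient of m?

1

First differences: 1, 9, 29, 61. Second differences: 8, 20, 32. Third differences: 12, 12.
Level-3 differences are constant, so Q has degree 3.
Fitting a degree-3 polynomial gives Q(m) = 2m³ - 2m² + m + 1.
The coefficient of m is 1.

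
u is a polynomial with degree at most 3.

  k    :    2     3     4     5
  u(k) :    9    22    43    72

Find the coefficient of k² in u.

First differences: 13, 21, 29. Second differences: 8, 8.
Level-2 differences are constant, so u has degree 2.
Fitting a degree-2 polynomial gives u(k) = 4k² - 7k + 7.
The coefficient of k² is 4.

4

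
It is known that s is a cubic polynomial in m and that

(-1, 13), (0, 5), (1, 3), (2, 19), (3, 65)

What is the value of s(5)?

295

Write s(m) = am³ + bm² + cm + d; the 5 given values yield a linear system in the 4 coefficients.
Solving, s(m) = 2m³ + 3m² - 7m + 5.
Then s(5) = 295.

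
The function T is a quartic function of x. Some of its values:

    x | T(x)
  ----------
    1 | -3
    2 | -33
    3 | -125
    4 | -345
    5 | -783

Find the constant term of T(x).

Write T(x) = ax^4 + bx³ + cx² + dx + e; the 5 given values yield a linear system in the 5 coefficients.
Solving, T(x) = -x^4 - x³ - 8x + 7.
The constant term is T(0) = 7.

7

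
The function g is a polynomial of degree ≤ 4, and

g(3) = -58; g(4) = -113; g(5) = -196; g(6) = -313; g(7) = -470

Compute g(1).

-8

First differences: -55, -83, -117, -157. Second differences: -28, -34, -40. Third differences: -6, -6.
Level-3 differences are constant, so g has degree 3.
Fitting a degree-3 polynomial gives g(k) = -k³ - 2k² - 4k - 1.
Then g(1) = -8.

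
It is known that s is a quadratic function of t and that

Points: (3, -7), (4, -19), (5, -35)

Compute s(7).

Write s(t) = at² + bt + c; the 3 given values yield a linear system in the 3 coefficients.
Solving, s(t) = -2t² + 2t + 5.
Then s(7) = -79.

-79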